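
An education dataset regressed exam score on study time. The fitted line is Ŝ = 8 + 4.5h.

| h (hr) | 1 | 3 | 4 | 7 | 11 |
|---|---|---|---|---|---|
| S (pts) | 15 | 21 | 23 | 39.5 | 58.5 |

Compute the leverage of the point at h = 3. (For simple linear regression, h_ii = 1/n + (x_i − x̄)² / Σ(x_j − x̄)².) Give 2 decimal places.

h = 0.28

h̄ = (1 + 3 + 4 + 7 + 11)/5 = 5.2
Σ(h − h̄)² = 17.64 + 4.84 + 1.44 + 3.24 + 33.64 = 60.8
h = 1/5 + (-2.2)²/60.8 = 0.2 + 0.0796053 = 0.28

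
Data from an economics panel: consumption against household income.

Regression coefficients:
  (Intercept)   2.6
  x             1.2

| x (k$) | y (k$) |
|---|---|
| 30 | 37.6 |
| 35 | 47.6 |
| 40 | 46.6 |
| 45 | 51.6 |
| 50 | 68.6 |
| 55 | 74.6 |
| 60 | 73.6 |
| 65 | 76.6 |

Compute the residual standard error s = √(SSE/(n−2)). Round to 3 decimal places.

s = 4.830

x=30: ŷ = 2.6 + 1.2·30 = 38.6; r = 37.6 − 38.6 = -1
x=35: ŷ = 2.6 + 1.2·35 = 44.6; r = 47.6 − 44.6 = 3
x=40: ŷ = 2.6 + 1.2·40 = 50.6; r = 46.6 − 50.6 = -4
x=45: ŷ = 2.6 + 1.2·45 = 56.6; r = 51.6 − 56.6 = -5
x=50: ŷ = 2.6 + 1.2·50 = 62.6; r = 68.6 − 62.6 = 6
x=55: ŷ = 2.6 + 1.2·55 = 68.6; r = 74.6 − 68.6 = 6
x=60: ŷ = 2.6 + 1.2·60 = 74.6; r = 73.6 − 74.6 = -1
x=65: ŷ = 2.6 + 1.2·65 = 80.6; r = 76.6 − 80.6 = -4
SSE = 1 + 9 + 16 + 25 + 36 + 36 + 1 + 16 = 140
s = √(140/6) = √23.3333 ≈ 4.830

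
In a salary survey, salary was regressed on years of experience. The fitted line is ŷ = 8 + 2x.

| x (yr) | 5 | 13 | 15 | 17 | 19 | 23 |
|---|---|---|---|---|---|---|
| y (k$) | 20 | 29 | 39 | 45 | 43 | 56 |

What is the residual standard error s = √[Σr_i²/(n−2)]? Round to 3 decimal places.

x=5: ŷ = 8 + 2·5 = 18; r = 20 − 18 = 2
x=13: ŷ = 8 + 2·13 = 34; r = 29 − 34 = -5
x=15: ŷ = 8 + 2·15 = 38; r = 39 − 38 = 1
x=17: ŷ = 8 + 2·17 = 42; r = 45 − 42 = 3
x=19: ŷ = 8 + 2·19 = 46; r = 43 − 46 = -3
x=23: ŷ = 8 + 2·23 = 54; r = 56 − 54 = 2
SSE = 4 + 25 + 1 + 9 + 9 + 4 = 52
s = √(52/4) = √13 ≈ 3.606

s = 3.606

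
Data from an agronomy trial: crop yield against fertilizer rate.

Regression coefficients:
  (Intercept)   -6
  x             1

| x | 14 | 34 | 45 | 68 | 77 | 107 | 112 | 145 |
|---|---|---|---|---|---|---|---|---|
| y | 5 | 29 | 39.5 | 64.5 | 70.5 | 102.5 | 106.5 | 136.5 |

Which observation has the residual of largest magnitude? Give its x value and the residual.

x = 14, r = -3

x=14: ŷ = -6 + 14 = 8; r = 5 − 8 = -3
x=34: ŷ = -6 + 34 = 28; r = 29 − 28 = 1
x=45: ŷ = -6 + 45 = 39; r = 39.5 − 39 = 0.5
x=68: ŷ = -6 + 68 = 62; r = 64.5 − 62 = 2.5
x=77: ŷ = -6 + 77 = 71; r = 70.5 − 71 = -0.5
x=107: ŷ = -6 + 107 = 101; r = 102.5 − 101 = 1.5
x=112: ŷ = -6 + 112 = 106; r = 106.5 − 106 = 0.5
x=145: ŷ = -6 + 145 = 139; r = 136.5 − 139 = -2.5
Largest |r| is 3 at x = 14, residual -3.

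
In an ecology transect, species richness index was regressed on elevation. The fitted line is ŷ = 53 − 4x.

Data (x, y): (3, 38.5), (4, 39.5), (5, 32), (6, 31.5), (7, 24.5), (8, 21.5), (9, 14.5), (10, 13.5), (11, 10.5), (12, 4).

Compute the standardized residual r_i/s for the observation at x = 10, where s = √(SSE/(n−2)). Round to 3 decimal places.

0.258

x=3: ŷ = 53 − 4·3 = 41; r = 38.5 − 41 = -2.5
x=4: ŷ = 53 − 4·4 = 37; r = 39.5 − 37 = 2.5
x=5: ŷ = 53 − 4·5 = 33; r = 32 − 33 = -1
x=6: ŷ = 53 − 4·6 = 29; r = 31.5 − 29 = 2.5
x=7: ŷ = 53 − 4·7 = 25; r = 24.5 − 25 = -0.5
x=8: ŷ = 53 − 4·8 = 21; r = 21.5 − 21 = 0.5
x=9: ŷ = 53 − 4·9 = 17; r = 14.5 − 17 = -2.5
x=10: ŷ = 53 − 4·10 = 13; r = 13.5 − 13 = 0.5
x=11: ŷ = 53 − 4·11 = 9; r = 10.5 − 9 = 1.5
x=12: ŷ = 53 − 4·12 = 5; r = 4 − 5 = -1
SSE = 6.25 + 6.25 + 1 + 6.25 + 0.25 + 0.25 + 6.25 + 0.25 + 2.25 + 1 = 30
s = √(30/8) = 1.93649
r/s = 0.5 / 1.93649 = 0.258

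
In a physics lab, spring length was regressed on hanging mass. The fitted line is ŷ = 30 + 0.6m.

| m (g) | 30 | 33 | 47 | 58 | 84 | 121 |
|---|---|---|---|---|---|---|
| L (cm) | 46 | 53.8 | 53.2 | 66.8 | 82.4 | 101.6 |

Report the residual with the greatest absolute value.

m=30: ŷ = 30 + 0.6·30 = 48; e = 46 − 48 = -2
m=33: ŷ = 30 + 0.6·33 = 49.8; e = 53.8 − 49.8 = 4
m=47: ŷ = 30 + 0.6·47 = 58.2; e = 53.2 − 58.2 = -5
m=58: ŷ = 30 + 0.6·58 = 64.8; e = 66.8 − 64.8 = 2
m=84: ŷ = 30 + 0.6·84 = 80.4; e = 82.4 − 80.4 = 2
m=121: ŷ = 30 + 0.6·121 = 102.6; e = 101.6 − 102.6 = -1
Largest |e| is 5 at m = 47, residual -5.

e = -5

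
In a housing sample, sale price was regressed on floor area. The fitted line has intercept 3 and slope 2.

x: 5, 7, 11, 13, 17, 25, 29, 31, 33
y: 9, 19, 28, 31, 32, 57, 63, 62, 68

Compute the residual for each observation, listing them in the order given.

x=5: ŷ = 3 + 2·5 = 13; r = 9 − 13 = -4
x=7: ŷ = 3 + 2·7 = 17; r = 19 − 17 = 2
x=11: ŷ = 3 + 2·11 = 25; r = 28 − 25 = 3
x=13: ŷ = 3 + 2·13 = 29; r = 31 − 29 = 2
x=17: ŷ = 3 + 2·17 = 37; r = 32 − 37 = -5
x=25: ŷ = 3 + 2·25 = 53; r = 57 − 53 = 4
x=29: ŷ = 3 + 2·29 = 61; r = 63 − 61 = 2
x=31: ŷ = 3 + 2·31 = 65; r = 62 − 65 = -3
x=33: ŷ = 3 + 2·33 = 69; r = 68 − 69 = -1

-4, 2, 3, 2, -5, 4, 2, -3, -1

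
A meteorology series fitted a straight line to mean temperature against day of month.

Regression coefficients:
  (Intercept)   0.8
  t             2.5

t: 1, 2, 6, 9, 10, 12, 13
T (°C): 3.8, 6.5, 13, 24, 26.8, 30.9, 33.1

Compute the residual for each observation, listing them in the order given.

0.5, 0.7, -2.8, 0.7, 1, 0.1, -0.2

t=1: T̂ = 0.8 + 2.5·1 = 3.3; r = 3.8 − 3.3 = 0.5
t=2: T̂ = 0.8 + 2.5·2 = 5.8; r = 6.5 − 5.8 = 0.7
t=6: T̂ = 0.8 + 2.5·6 = 15.8; r = 13 − 15.8 = -2.8
t=9: T̂ = 0.8 + 2.5·9 = 23.3; r = 24 − 23.3 = 0.7
t=10: T̂ = 0.8 + 2.5·10 = 25.8; r = 26.8 − 25.8 = 1
t=12: T̂ = 0.8 + 2.5·12 = 30.8; r = 30.9 − 30.8 = 0.1
t=13: T̂ = 0.8 + 2.5·13 = 33.3; r = 33.1 − 33.3 = -0.2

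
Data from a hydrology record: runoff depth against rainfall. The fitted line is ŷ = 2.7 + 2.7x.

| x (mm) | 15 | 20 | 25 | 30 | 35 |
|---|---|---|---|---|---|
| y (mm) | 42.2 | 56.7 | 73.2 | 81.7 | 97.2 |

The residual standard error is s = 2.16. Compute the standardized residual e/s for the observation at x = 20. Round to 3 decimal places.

ŷ = 2.7 + 2.7·20 = 56.7
e = 56.7 − 56.7 = 0
e/s = 0 / 2.16 = 0.000

0.000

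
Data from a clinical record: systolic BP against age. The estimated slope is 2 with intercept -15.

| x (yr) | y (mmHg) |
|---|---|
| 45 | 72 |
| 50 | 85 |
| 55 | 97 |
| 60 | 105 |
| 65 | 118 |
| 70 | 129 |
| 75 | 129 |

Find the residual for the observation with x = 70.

e = 4

ŷ = -15 + 2·70 = 125
e = 129 − 125 = 4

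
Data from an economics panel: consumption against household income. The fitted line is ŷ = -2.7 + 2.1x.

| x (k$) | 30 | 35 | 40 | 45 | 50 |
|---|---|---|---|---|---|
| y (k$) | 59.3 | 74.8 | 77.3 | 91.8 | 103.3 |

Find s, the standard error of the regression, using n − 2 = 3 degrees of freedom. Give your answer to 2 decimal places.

x=30: ŷ = -2.7 + 2.1·30 = 60.3; e = 59.3 − 60.3 = -1
x=35: ŷ = -2.7 + 2.1·35 = 70.8; e = 74.8 − 70.8 = 4
x=40: ŷ = -2.7 + 2.1·40 = 81.3; e = 77.3 − 81.3 = -4
x=45: ŷ = -2.7 + 2.1·45 = 91.8; e = 91.8 − 91.8 = 0
x=50: ŷ = -2.7 + 2.1·50 = 102.3; e = 103.3 − 102.3 = 1
SSE = 1 + 16 + 16 + 0 + 1 = 34
s = √(34/3) = √11.3333 ≈ 3.37

s = 3.37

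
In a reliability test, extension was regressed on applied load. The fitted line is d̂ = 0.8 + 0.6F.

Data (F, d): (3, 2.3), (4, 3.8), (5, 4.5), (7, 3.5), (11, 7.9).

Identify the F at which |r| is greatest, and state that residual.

F=3: d̂ = 0.8 + 0.6·3 = 2.6; r = 2.3 − 2.6 = -0.3
F=4: d̂ = 0.8 + 0.6·4 = 3.2; r = 3.8 − 3.2 = 0.6
F=5: d̂ = 0.8 + 0.6·5 = 3.8; r = 4.5 − 3.8 = 0.7
F=7: d̂ = 0.8 + 0.6·7 = 5; r = 3.5 − 5 = -1.5
F=11: d̂ = 0.8 + 0.6·11 = 7.4; r = 7.9 − 7.4 = 0.5
Largest |r| is 1.5 at F = 7, residual -1.5.

F = 7, r = -1.5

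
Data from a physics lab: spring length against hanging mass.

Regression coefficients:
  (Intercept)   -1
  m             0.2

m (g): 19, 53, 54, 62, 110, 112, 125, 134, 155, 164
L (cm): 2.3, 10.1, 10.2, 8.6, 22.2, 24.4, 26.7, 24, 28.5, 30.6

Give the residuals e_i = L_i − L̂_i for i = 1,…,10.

-0.5, 0.5, 0.4, -2.8, 1.2, 3, 2.7, -1.8, -1.5, -1.2

m=19: L̂ = -1 + 0.2·19 = 2.8; e = 2.3 − 2.8 = -0.5
m=53: L̂ = -1 + 0.2·53 = 9.6; e = 10.1 − 9.6 = 0.5
m=54: L̂ = -1 + 0.2·54 = 9.8; e = 10.2 − 9.8 = 0.4
m=62: L̂ = -1 + 0.2·62 = 11.4; e = 8.6 − 11.4 = -2.8
m=110: L̂ = -1 + 0.2·110 = 21; e = 22.2 − 21 = 1.2
m=112: L̂ = -1 + 0.2·112 = 21.4; e = 24.4 − 21.4 = 3
m=125: L̂ = -1 + 0.2·125 = 24; e = 26.7 − 24 = 2.7
m=134: L̂ = -1 + 0.2·134 = 25.8; e = 24 − 25.8 = -1.8
m=155: L̂ = -1 + 0.2·155 = 30; e = 28.5 − 30 = -1.5
m=164: L̂ = -1 + 0.2·164 = 31.8; e = 30.6 − 31.8 = -1.2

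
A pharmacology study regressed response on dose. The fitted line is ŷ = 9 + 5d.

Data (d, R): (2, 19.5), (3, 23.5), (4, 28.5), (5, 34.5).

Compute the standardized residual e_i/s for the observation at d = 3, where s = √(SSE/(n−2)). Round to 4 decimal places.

d=2: ŷ = 9 + 5·2 = 19; e = 19.5 − 19 = 0.5
d=3: ŷ = 9 + 5·3 = 24; e = 23.5 − 24 = -0.5
d=4: ŷ = 9 + 5·4 = 29; e = 28.5 − 29 = -0.5
d=5: ŷ = 9 + 5·5 = 34; e = 34.5 − 34 = 0.5
SSE = 0.25 + 0.25 + 0.25 + 0.25 = 1
s = √(1/2) = 0.707107
e/s = -0.5 / 0.707107 = -0.7071

-0.7071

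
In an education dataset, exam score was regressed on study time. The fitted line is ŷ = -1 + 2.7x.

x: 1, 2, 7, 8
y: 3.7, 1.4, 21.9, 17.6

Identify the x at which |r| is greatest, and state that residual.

x=1: ŷ = -1 + 2.7·1 = 1.7; r = 3.7 − 1.7 = 2
x=2: ŷ = -1 + 2.7·2 = 4.4; r = 1.4 − 4.4 = -3
x=7: ŷ = -1 + 2.7·7 = 17.9; r = 21.9 − 17.9 = 4
x=8: ŷ = -1 + 2.7·8 = 20.6; r = 17.6 − 20.6 = -3
Largest |r| is 4 at x = 7, residual 4.

x = 7, r = 4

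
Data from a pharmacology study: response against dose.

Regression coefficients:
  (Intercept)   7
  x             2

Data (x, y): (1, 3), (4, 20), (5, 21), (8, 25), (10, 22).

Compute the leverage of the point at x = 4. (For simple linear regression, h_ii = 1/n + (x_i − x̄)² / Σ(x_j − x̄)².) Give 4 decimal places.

h = 0.2520

x̄ = (1 + 4 + 5 + 8 + 10)/5 = 5.6
Σ(x − x̄)² = 21.16 + 2.56 + 0.36 + 5.76 + 19.36 = 49.2
h = 1/5 + (-1.6)²/49.2 = 0.2 + 0.0520325 = 0.2520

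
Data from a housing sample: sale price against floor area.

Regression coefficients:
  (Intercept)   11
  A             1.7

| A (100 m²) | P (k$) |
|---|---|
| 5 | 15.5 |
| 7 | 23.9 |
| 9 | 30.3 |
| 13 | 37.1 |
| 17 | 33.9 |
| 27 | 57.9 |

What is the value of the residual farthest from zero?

r = -6

A=5: P̂ = 11 + 1.7·5 = 19.5; r = 15.5 − 19.5 = -4
A=7: P̂ = 11 + 1.7·7 = 22.9; r = 23.9 − 22.9 = 1
A=9: P̂ = 11 + 1.7·9 = 26.3; r = 30.3 − 26.3 = 4
A=13: P̂ = 11 + 1.7·13 = 33.1; r = 37.1 − 33.1 = 4
A=17: P̂ = 11 + 1.7·17 = 39.9; r = 33.9 − 39.9 = -6
A=27: P̂ = 11 + 1.7·27 = 56.9; r = 57.9 − 56.9 = 1
Largest |r| is 6 at A = 17, residual -6.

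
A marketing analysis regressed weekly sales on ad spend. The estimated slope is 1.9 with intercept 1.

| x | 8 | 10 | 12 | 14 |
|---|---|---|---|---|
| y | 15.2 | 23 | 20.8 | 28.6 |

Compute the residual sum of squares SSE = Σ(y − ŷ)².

SSE = 20

x=8: ŷ = 1 + 1.9·8 = 16.2; e = 15.2 − 16.2 = -1
x=10: ŷ = 1 + 1.9·10 = 20; e = 23 − 20 = 3
x=12: ŷ = 1 + 1.9·12 = 23.8; e = 20.8 − 23.8 = -3
x=14: ŷ = 1 + 1.9·14 = 27.6; e = 28.6 − 27.6 = 1
SSE = 1 + 9 + 9 + 1 = 20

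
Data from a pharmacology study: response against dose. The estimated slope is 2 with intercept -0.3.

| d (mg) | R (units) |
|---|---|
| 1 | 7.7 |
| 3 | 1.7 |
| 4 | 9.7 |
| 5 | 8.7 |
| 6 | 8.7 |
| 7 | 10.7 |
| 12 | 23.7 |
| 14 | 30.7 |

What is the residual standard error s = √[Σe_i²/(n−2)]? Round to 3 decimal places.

d=1: ŷ = -0.3 + 2·1 = 1.7; e = 7.7 − 1.7 = 6
d=3: ŷ = -0.3 + 2·3 = 5.7; e = 1.7 − 5.7 = -4
d=4: ŷ = -0.3 + 2·4 = 7.7; e = 9.7 − 7.7 = 2
d=5: ŷ = -0.3 + 2·5 = 9.7; e = 8.7 − 9.7 = -1
d=6: ŷ = -0.3 + 2·6 = 11.7; e = 8.7 − 11.7 = -3
d=7: ŷ = -0.3 + 2·7 = 13.7; e = 10.7 − 13.7 = -3
d=12: ŷ = -0.3 + 2·12 = 23.7; e = 23.7 − 23.7 = 0
d=14: ŷ = -0.3 + 2·14 = 27.7; e = 30.7 − 27.7 = 3
SSE = 36 + 16 + 4 + 1 + 9 + 9 + 0 + 9 = 84
s = √(84/6) = √14 ≈ 3.742

s = 3.742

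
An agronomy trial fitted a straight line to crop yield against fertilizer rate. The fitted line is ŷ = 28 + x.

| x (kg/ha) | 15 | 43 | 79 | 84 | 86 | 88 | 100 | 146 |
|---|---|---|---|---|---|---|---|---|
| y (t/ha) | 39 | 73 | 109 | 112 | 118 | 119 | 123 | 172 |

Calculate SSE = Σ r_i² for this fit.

SSE = 78

x=15: ŷ = 28 + 15 = 43; r = 39 − 43 = -4
x=43: ŷ = 28 + 43 = 71; r = 73 − 71 = 2
x=79: ŷ = 28 + 79 = 107; r = 109 − 107 = 2
x=84: ŷ = 28 + 84 = 112; r = 112 − 112 = 0
x=86: ŷ = 28 + 86 = 114; r = 118 − 114 = 4
x=88: ŷ = 28 + 88 = 116; r = 119 − 116 = 3
x=100: ŷ = 28 + 100 = 128; r = 123 − 128 = -5
x=146: ŷ = 28 + 146 = 174; r = 172 − 174 = -2
SSE = 16 + 4 + 4 + 0 + 16 + 9 + 25 + 4 = 78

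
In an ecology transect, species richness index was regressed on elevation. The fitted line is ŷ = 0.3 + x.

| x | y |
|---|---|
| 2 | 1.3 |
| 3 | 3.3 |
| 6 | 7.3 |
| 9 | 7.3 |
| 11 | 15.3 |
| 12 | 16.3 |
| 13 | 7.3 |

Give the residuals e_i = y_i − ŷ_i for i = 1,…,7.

x=2: ŷ = 0.3 + 2 = 2.3; e = 1.3 − 2.3 = -1
x=3: ŷ = 0.3 + 3 = 3.3; e = 3.3 − 3.3 = 0
x=6: ŷ = 0.3 + 6 = 6.3; e = 7.3 − 6.3 = 1
x=9: ŷ = 0.3 + 9 = 9.3; e = 7.3 − 9.3 = -2
x=11: ŷ = 0.3 + 11 = 11.3; e = 15.3 − 11.3 = 4
x=12: ŷ = 0.3 + 12 = 12.3; e = 16.3 − 12.3 = 4
x=13: ŷ = 0.3 + 13 = 13.3; e = 7.3 − 13.3 = -6

-1, 0, 1, -2, 4, 4, -6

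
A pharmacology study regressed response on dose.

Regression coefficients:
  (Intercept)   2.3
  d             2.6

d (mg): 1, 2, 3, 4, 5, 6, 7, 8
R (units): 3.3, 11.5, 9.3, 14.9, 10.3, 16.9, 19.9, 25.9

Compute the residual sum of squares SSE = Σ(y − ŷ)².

d=1: ŷ = 2.3 + 2.6·1 = 4.9; e = 3.3 − 4.9 = -1.6
d=2: ŷ = 2.3 + 2.6·2 = 7.5; e = 11.5 − 7.5 = 4
d=3: ŷ = 2.3 + 2.6·3 = 10.1; e = 9.3 − 10.1 = -0.8
d=4: ŷ = 2.3 + 2.6·4 = 12.7; e = 14.9 − 12.7 = 2.2
d=5: ŷ = 2.3 + 2.6·5 = 15.3; e = 10.3 − 15.3 = -5
d=6: ŷ = 2.3 + 2.6·6 = 17.9; e = 16.9 − 17.9 = -1
d=7: ŷ = 2.3 + 2.6·7 = 20.5; e = 19.9 − 20.5 = -0.6
d=8: ŷ = 2.3 + 2.6·8 = 23.1; e = 25.9 − 23.1 = 2.8
SSE = 2.56 + 16 + 0.64 + 4.84 + 25 + 1 + 0.36 + 7.84 = 58.24

SSE = 58.24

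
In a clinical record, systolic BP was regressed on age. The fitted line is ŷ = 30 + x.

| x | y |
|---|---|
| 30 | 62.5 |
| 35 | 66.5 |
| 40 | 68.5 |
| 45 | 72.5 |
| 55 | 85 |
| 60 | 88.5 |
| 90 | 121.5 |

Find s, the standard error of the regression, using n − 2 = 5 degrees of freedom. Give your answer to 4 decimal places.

x=30: ŷ = 30 + 30 = 60; e = 62.5 − 60 = 2.5
x=35: ŷ = 30 + 35 = 65; e = 66.5 − 65 = 1.5
x=40: ŷ = 30 + 40 = 70; e = 68.5 − 70 = -1.5
x=45: ŷ = 30 + 45 = 75; e = 72.5 − 75 = -2.5
x=55: ŷ = 30 + 55 = 85; e = 85 − 85 = 0
x=60: ŷ = 30 + 60 = 90; e = 88.5 − 90 = -1.5
x=90: ŷ = 30 + 90 = 120; e = 121.5 − 120 = 1.5
SSE = 6.25 + 2.25 + 2.25 + 6.25 + 0 + 2.25 + 2.25 = 21.5
s = √(21.5/5) = √4.3 ≈ 2.0736

s = 2.0736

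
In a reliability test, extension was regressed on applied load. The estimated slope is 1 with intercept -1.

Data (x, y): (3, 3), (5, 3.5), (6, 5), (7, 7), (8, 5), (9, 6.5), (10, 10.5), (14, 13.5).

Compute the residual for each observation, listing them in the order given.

x=3: ŷ = -1 + 3 = 2; r = 3 − 2 = 1
x=5: ŷ = -1 + 5 = 4; r = 3.5 − 4 = -0.5
x=6: ŷ = -1 + 6 = 5; r = 5 − 5 = 0
x=7: ŷ = -1 + 7 = 6; r = 7 − 6 = 1
x=8: ŷ = -1 + 8 = 7; r = 5 − 7 = -2
x=9: ŷ = -1 + 9 = 8; r = 6.5 − 8 = -1.5
x=10: ŷ = -1 + 10 = 9; r = 10.5 − 9 = 1.5
x=14: ŷ = -1 + 14 = 13; r = 13.5 − 13 = 0.5

1, -0.5, 0, 1, -2, -1.5, 1.5, 0.5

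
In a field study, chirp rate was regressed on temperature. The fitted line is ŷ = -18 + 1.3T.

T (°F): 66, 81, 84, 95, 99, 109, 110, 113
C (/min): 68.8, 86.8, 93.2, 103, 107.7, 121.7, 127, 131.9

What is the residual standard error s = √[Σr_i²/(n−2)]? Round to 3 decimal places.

T=66: ŷ = -18 + 1.3·66 = 67.8; r = 68.8 − 67.8 = 1
T=81: ŷ = -18 + 1.3·81 = 87.3; r = 86.8 − 87.3 = -0.5
T=84: ŷ = -18 + 1.3·84 = 91.2; r = 93.2 − 91.2 = 2
T=95: ŷ = -18 + 1.3·95 = 105.5; r = 103 − 105.5 = -2.5
T=99: ŷ = -18 + 1.3·99 = 110.7; r = 107.7 − 110.7 = -3
T=109: ŷ = -18 + 1.3·109 = 123.7; r = 121.7 − 123.7 = -2
T=110: ŷ = -18 + 1.3·110 = 125; r = 127 − 125 = 2
T=113: ŷ = -18 + 1.3·113 = 128.9; r = 131.9 − 128.9 = 3
SSE = 1 + 0.25 + 4 + 6.25 + 9 + 4 + 4 + 9 = 37.5
s = √(37.5/6) = √6.25 ≈ 2.500

s = 2.500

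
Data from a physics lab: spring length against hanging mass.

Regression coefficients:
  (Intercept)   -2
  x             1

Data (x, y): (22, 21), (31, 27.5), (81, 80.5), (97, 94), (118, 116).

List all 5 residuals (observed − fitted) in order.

x=22: ŷ = -2 + 22 = 20; e = 21 − 20 = 1
x=31: ŷ = -2 + 31 = 29; e = 27.5 − 29 = -1.5
x=81: ŷ = -2 + 81 = 79; e = 80.5 − 79 = 1.5
x=97: ŷ = -2 + 97 = 95; e = 94 − 95 = -1
x=118: ŷ = -2 + 118 = 116; e = 116 − 116 = 0

1, -1.5, 1.5, -1, 0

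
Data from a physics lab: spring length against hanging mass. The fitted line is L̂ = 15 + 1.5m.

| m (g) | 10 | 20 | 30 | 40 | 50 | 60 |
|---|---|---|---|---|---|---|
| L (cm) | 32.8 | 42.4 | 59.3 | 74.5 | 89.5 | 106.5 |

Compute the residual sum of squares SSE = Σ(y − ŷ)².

SSE = 17.84

m=10: L̂ = 15 + 1.5·10 = 30; e = 32.8 − 30 = 2.8
m=20: L̂ = 15 + 1.5·20 = 45; e = 42.4 − 45 = -2.6
m=30: L̂ = 15 + 1.5·30 = 60; e = 59.3 − 60 = -0.7
m=40: L̂ = 15 + 1.5·40 = 75; e = 74.5 − 75 = -0.5
m=50: L̂ = 15 + 1.5·50 = 90; e = 89.5 − 90 = -0.5
m=60: L̂ = 15 + 1.5·60 = 105; e = 106.5 − 105 = 1.5
SSE = 7.84 + 6.76 + 0.49 + 0.25 + 0.25 + 2.25 = 17.84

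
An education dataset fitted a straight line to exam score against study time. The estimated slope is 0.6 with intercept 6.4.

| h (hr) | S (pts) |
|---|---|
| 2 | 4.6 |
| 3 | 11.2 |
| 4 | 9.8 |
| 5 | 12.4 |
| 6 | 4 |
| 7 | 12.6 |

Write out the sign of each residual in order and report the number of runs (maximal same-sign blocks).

4 runs

h=2: Ŝ = 6.4 + 0.6·2 = 7.6; r = 4.6 − 7.6 = -3
h=3: Ŝ = 6.4 + 0.6·3 = 8.2; r = 11.2 − 8.2 = 3
h=4: Ŝ = 6.4 + 0.6·4 = 8.8; r = 9.8 − 8.8 = 1
h=5: Ŝ = 6.4 + 0.6·5 = 9.4; r = 12.4 − 9.4 = 3
h=6: Ŝ = 6.4 + 0.6·6 = 10; r = 4 − 10 = -6
h=7: Ŝ = 6.4 + 0.6·7 = 10.6; r = 12.6 − 10.6 = 2
Signs: − + + + − +
Runs: −×1, +×3, −×1, +×1 → 4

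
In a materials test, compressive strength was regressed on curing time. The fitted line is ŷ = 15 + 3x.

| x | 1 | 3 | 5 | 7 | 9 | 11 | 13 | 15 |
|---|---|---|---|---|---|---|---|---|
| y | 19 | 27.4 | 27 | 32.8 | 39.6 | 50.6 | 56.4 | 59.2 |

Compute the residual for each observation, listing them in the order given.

1, 3.4, -3, -3.2, -2.4, 2.6, 2.4, -0.8

x=1: ŷ = 15 + 3·1 = 18; e = 19 − 18 = 1
x=3: ŷ = 15 + 3·3 = 24; e = 27.4 − 24 = 3.4
x=5: ŷ = 15 + 3·5 = 30; e = 27 − 30 = -3
x=7: ŷ = 15 + 3·7 = 36; e = 32.8 − 36 = -3.2
x=9: ŷ = 15 + 3·9 = 42; e = 39.6 − 42 = -2.4
x=11: ŷ = 15 + 3·11 = 48; e = 50.6 − 48 = 2.6
x=13: ŷ = 15 + 3·13 = 54; e = 56.4 − 54 = 2.4
x=15: ŷ = 15 + 3·15 = 60; e = 59.2 − 60 = -0.8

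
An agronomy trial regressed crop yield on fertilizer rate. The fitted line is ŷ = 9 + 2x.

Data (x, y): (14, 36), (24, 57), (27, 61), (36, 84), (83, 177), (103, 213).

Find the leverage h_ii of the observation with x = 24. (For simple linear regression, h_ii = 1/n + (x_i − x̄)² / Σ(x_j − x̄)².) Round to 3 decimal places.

h = 0.253

x̄ = (14 + 24 + 27 + 36 + 83 + 103)/6 = 47.8333
Σ(x − x̄)² = 1144.69 + 568.028 + 434.028 + 140.028 + 1236.69 + 3043.36 = 6566.83
h = 1/6 + (-23.8333)²/6566.83 = 0.166667 + 0.0864995 = 0.253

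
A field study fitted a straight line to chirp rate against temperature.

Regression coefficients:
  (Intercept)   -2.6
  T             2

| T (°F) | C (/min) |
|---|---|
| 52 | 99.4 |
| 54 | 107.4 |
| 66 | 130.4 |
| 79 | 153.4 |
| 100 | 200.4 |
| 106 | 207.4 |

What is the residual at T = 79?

Ĉ = -2.6 + 2·79 = 155.4
e = 153.4 − 155.4 = -2

e = -2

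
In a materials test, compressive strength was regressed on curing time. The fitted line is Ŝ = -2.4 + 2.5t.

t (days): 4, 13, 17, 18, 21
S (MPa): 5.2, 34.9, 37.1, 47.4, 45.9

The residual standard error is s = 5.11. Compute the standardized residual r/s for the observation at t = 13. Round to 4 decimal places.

Ŝ = -2.4 + 2.5·13 = 30.1
r = 34.9 − 30.1 = 4.8
r/s = 4.8 / 5.11 = 0.9393

0.9393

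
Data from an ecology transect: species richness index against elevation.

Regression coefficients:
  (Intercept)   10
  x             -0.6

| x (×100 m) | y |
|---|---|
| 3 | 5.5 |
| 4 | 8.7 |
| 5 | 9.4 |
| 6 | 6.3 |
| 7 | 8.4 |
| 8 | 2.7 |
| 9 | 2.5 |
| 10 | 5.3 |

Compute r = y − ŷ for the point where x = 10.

r = 1.3

ŷ = 10 − 0.6·10 = 4
r = 5.3 − 4 = 1.3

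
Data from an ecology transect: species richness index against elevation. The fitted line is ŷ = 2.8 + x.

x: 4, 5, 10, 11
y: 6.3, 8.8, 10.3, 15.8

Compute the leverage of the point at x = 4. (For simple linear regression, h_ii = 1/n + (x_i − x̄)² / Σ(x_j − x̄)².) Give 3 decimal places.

x̄ = (4 + 5 + 10 + 11)/4 = 7.5
Σ(x − x̄)² = 12.25 + 6.25 + 6.25 + 12.25 = 37
h = 1/4 + (-3.5)²/37 = 0.25 + 0.331081 = 0.581

h = 0.581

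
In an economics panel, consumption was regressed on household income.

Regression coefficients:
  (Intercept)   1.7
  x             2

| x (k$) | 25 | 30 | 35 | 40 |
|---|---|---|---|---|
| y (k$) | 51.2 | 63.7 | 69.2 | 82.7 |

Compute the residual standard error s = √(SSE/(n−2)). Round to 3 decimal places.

x=25: ŷ = 1.7 + 2·25 = 51.7; r = 51.2 − 51.7 = -0.5
x=30: ŷ = 1.7 + 2·30 = 61.7; r = 63.7 − 61.7 = 2
x=35: ŷ = 1.7 + 2·35 = 71.7; r = 69.2 − 71.7 = -2.5
x=40: ŷ = 1.7 + 2·40 = 81.7; r = 82.7 − 81.7 = 1
SSE = 0.25 + 4 + 6.25 + 1 = 11.5
s = √(11.5/2) = √5.75 ≈ 2.398

s = 2.398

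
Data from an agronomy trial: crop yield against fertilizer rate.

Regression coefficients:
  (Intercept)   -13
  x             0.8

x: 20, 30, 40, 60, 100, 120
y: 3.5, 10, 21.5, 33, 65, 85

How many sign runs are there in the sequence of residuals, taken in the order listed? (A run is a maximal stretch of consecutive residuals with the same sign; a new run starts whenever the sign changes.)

5 runs

x=20: ŷ = -13 + 0.8·20 = 3; r = 3.5 − 3 = 0.5
x=30: ŷ = -13 + 0.8·30 = 11; r = 10 − 11 = -1
x=40: ŷ = -13 + 0.8·40 = 19; r = 21.5 − 19 = 2.5
x=60: ŷ = -13 + 0.8·60 = 35; r = 33 − 35 = -2
x=100: ŷ = -13 + 0.8·100 = 67; r = 65 − 67 = -2
x=120: ŷ = -13 + 0.8·120 = 83; r = 85 − 83 = 2
Signs: + − + − − +
Runs: +×1, −×1, +×1, −×2, +×1 → 5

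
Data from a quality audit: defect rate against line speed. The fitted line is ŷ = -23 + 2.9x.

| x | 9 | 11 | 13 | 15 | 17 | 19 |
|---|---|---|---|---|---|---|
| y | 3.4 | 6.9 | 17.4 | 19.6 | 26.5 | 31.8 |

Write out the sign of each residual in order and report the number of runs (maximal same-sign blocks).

6 runs

x=9: ŷ = -23 + 2.9·9 = 3.1; r = 3.4 − 3.1 = 0.3
x=11: ŷ = -23 + 2.9·11 = 8.9; r = 6.9 − 8.9 = -2
x=13: ŷ = -23 + 2.9·13 = 14.7; r = 17.4 − 14.7 = 2.7
x=15: ŷ = -23 + 2.9·15 = 20.5; r = 19.6 − 20.5 = -0.9
x=17: ŷ = -23 + 2.9·17 = 26.3; r = 26.5 − 26.3 = 0.2
x=19: ŷ = -23 + 2.9·19 = 32.1; r = 31.8 − 32.1 = -0.3
Signs: + − + − + −
Runs: +×1, −×1, +×1, −×1, +×1, −×1 → 6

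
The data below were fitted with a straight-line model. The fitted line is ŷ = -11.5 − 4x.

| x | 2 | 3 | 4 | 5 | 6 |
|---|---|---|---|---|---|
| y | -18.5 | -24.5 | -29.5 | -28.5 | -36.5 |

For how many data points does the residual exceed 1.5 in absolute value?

2

x=2: ŷ = -11.5 − 4·2 = -19.5; r = -18.5 − (-19.5) = 1
x=3: ŷ = -11.5 − 4·3 = -23.5; r = -24.5 − (-23.5) = -1
x=4: ŷ = -11.5 − 4·4 = -27.5; r = -29.5 − (-27.5) = -2
x=5: ŷ = -11.5 − 4·5 = -31.5; r = -28.5 − (-31.5) = 3
x=6: ŷ = -11.5 − 4·6 = -35.5; r = -36.5 − (-35.5) = -1
|r| > 1.5: x=4 (|r|=2), x=5 (|r|=3) → 2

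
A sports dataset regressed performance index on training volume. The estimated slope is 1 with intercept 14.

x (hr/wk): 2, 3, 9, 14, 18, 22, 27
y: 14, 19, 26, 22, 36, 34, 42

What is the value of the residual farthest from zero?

e = -6

x=2: ŷ = 14 + 2 = 16; e = 14 − 16 = -2
x=3: ŷ = 14 + 3 = 17; e = 19 − 17 = 2
x=9: ŷ = 14 + 9 = 23; e = 26 − 23 = 3
x=14: ŷ = 14 + 14 = 28; e = 22 − 28 = -6
x=18: ŷ = 14 + 18 = 32; e = 36 − 32 = 4
x=22: ŷ = 14 + 22 = 36; e = 34 − 36 = -2
x=27: ŷ = 14 + 27 = 41; e = 42 − 41 = 1
Largest |e| is 6 at x = 14, residual -6.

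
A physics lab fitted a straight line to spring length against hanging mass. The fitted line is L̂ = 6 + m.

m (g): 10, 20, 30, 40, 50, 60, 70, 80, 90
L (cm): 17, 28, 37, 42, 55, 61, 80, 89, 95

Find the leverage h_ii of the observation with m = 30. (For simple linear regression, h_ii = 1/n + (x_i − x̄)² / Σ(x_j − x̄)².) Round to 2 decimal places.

m̄ = (10 + 20 + 30 + 40 + 50 + 60 + 70 + 80 + 90)/9 = 50
Σ(m − m̄)² = 1600 + 900 + 400 + 100 + 0 + 100 + 400 + 900 + 1600 = 6000
h = 1/9 + (-20)²/6000 = 0.111111 + 0.0666667 = 0.18

h = 0.18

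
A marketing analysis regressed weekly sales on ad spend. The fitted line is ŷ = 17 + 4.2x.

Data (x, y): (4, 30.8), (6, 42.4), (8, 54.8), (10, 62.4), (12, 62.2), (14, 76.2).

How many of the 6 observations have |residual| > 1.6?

x=4: ŷ = 17 + 4.2·4 = 33.8; r = 30.8 − 33.8 = -3
x=6: ŷ = 17 + 4.2·6 = 42.2; r = 42.4 − 42.2 = 0.2
x=8: ŷ = 17 + 4.2·8 = 50.6; r = 54.8 − 50.6 = 4.2
x=10: ŷ = 17 + 4.2·10 = 59; r = 62.4 − 59 = 3.4
x=12: ŷ = 17 + 4.2·12 = 67.4; r = 62.2 − 67.4 = -5.2
x=14: ŷ = 17 + 4.2·14 = 75.8; r = 76.2 − 75.8 = 0.4
|r| > 1.6: x=4 (|r|=3), x=8 (|r|=4.2), x=10 (|r|=3.4), x=12 (|r|=5.2) → 4

4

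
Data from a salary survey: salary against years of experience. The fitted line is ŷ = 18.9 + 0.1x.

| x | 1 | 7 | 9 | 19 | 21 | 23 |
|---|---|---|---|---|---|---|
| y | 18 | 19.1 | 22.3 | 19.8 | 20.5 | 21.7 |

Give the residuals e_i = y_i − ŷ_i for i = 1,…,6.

x=1: ŷ = 18.9 + 0.1·1 = 19; e = 18 − 19 = -1
x=7: ŷ = 18.9 + 0.1·7 = 19.6; e = 19.1 − 19.6 = -0.5
x=9: ŷ = 18.9 + 0.1·9 = 19.8; e = 22.3 − 19.8 = 2.5
x=19: ŷ = 18.9 + 0.1·19 = 20.8; e = 19.8 − 20.8 = -1
x=21: ŷ = 18.9 + 0.1·21 = 21; e = 20.5 − 21 = -0.5
x=23: ŷ = 18.9 + 0.1·23 = 21.2; e = 21.7 − 21.2 = 0.5

-1, -0.5, 2.5, -1, -0.5, 0.5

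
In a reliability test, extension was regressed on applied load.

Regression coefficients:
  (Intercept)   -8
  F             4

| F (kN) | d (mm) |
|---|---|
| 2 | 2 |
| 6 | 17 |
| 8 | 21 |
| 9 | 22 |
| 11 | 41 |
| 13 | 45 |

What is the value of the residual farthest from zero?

F=2: d̂ = -8 + 4·2 = 0; r = 2 − 0 = 2
F=6: d̂ = -8 + 4·6 = 16; r = 17 − 16 = 1
F=8: d̂ = -8 + 4·8 = 24; r = 21 − 24 = -3
F=9: d̂ = -8 + 4·9 = 28; r = 22 − 28 = -6
F=11: d̂ = -8 + 4·11 = 36; r = 41 − 36 = 5
F=13: d̂ = -8 + 4·13 = 44; r = 45 − 44 = 1
Largest |r| is 6 at F = 9, residual -6.

r = -6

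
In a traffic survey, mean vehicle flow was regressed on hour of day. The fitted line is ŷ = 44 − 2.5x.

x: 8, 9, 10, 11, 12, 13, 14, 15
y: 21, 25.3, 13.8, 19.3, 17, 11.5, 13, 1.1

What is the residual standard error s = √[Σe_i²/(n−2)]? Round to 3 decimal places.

x=8: ŷ = 44 − 2.5·8 = 24; e = 21 − 24 = -3
x=9: ŷ = 44 − 2.5·9 = 21.5; e = 25.3 − 21.5 = 3.8
x=10: ŷ = 44 − 2.5·10 = 19; e = 13.8 − 19 = -5.2
x=11: ŷ = 44 − 2.5·11 = 16.5; e = 19.3 − 16.5 = 2.8
x=12: ŷ = 44 − 2.5·12 = 14; e = 17 − 14 = 3
x=13: ŷ = 44 − 2.5·13 = 11.5; e = 11.5 − 11.5 = 0
x=14: ŷ = 44 − 2.5·14 = 9; e = 13 − 9 = 4
x=15: ŷ = 44 − 2.5·15 = 6.5; e = 1.1 − 6.5 = -5.4
SSE = 9 + 14.44 + 27.04 + 7.84 + 9 + 0 + 16 + 29.16 = 112.48
s = √(112.48/6) = √18.7467 ≈ 4.330

s = 4.330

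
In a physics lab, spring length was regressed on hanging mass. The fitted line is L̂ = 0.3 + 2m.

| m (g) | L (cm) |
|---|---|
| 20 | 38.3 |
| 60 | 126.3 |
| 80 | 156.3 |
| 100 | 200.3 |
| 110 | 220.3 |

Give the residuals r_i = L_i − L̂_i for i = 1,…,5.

-2, 6, -4, 0, 0

m=20: L̂ = 0.3 + 2·20 = 40.3; r = 38.3 − 40.3 = -2
m=60: L̂ = 0.3 + 2·60 = 120.3; r = 126.3 − 120.3 = 6
m=80: L̂ = 0.3 + 2·80 = 160.3; r = 156.3 − 160.3 = -4
m=100: L̂ = 0.3 + 2·100 = 200.3; r = 200.3 − 200.3 = 0
m=110: L̂ = 0.3 + 2·110 = 220.3; r = 220.3 − 220.3 = 0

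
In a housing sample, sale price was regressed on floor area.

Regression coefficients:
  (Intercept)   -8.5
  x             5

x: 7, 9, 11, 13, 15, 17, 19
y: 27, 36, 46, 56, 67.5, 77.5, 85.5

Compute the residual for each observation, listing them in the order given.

0.5, -0.5, -0.5, -0.5, 1, 1, -1

x=7: ŷ = -8.5 + 5·7 = 26.5; e = 27 − 26.5 = 0.5
x=9: ŷ = -8.5 + 5·9 = 36.5; e = 36 − 36.5 = -0.5
x=11: ŷ = -8.5 + 5·11 = 46.5; e = 46 − 46.5 = -0.5
x=13: ŷ = -8.5 + 5·13 = 56.5; e = 56 − 56.5 = -0.5
x=15: ŷ = -8.5 + 5·15 = 66.5; e = 67.5 − 66.5 = 1
x=17: ŷ = -8.5 + 5·17 = 76.5; e = 77.5 − 76.5 = 1
x=19: ŷ = -8.5 + 5·19 = 86.5; e = 85.5 − 86.5 = -1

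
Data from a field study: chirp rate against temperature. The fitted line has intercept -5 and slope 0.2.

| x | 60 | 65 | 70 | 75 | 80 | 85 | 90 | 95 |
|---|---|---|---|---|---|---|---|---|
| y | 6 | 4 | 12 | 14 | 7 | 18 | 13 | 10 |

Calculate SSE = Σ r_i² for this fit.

SSE = 110

x=60: ŷ = -5 + 0.2·60 = 7; r = 6 − 7 = -1
x=65: ŷ = -5 + 0.2·65 = 8; r = 4 − 8 = -4
x=70: ŷ = -5 + 0.2·70 = 9; r = 12 − 9 = 3
x=75: ŷ = -5 + 0.2·75 = 10; r = 14 − 10 = 4
x=80: ŷ = -5 + 0.2·80 = 11; r = 7 − 11 = -4
x=85: ŷ = -5 + 0.2·85 = 12; r = 18 − 12 = 6
x=90: ŷ = -5 + 0.2·90 = 13; r = 13 − 13 = 0
x=95: ŷ = -5 + 0.2·95 = 14; r = 10 − 14 = -4
SSE = 1 + 16 + 9 + 16 + 16 + 36 + 0 + 16 = 110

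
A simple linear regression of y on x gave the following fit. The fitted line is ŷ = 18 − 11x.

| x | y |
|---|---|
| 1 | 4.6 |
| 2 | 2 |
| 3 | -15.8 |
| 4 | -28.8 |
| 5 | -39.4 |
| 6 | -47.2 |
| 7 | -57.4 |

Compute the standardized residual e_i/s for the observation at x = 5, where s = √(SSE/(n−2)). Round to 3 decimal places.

-0.697

x=1: ŷ = 18 − 11·1 = 7; e = 4.6 − 7 = -2.4
x=2: ŷ = 18 − 11·2 = -4; e = 2 − (-4) = 6
x=3: ŷ = 18 − 11·3 = -15; e = -15.8 − (-15) = -0.8
x=4: ŷ = 18 − 11·4 = -26; e = -28.8 − (-26) = -2.8
x=5: ŷ = 18 − 11·5 = -37; e = -39.4 − (-37) = -2.4
x=6: ŷ = 18 − 11·6 = -48; e = -47.2 − (-48) = 0.8
x=7: ŷ = 18 − 11·7 = -59; e = -57.4 − (-59) = 1.6
SSE = 5.76 + 36 + 0.64 + 7.84 + 5.76 + 0.64 + 2.56 = 59.2
s = √(59.2/5) = 3.44093
e/s = -2.4 / 3.44093 = -0.697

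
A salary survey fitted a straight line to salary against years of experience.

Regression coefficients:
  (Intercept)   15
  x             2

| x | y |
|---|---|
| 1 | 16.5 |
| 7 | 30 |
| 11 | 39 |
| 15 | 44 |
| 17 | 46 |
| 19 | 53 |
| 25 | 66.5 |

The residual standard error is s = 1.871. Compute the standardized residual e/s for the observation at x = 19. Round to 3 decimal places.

ŷ = 15 + 2·19 = 53
e = 53 − 53 = 0
e/s = 0 / 1.871 = 0.000

0.000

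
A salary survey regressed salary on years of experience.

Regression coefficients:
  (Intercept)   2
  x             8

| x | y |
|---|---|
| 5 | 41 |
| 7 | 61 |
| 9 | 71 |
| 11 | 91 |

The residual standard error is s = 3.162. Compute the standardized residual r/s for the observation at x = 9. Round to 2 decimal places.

ŷ = 2 + 8·9 = 74
r = 71 − 74 = -3
r/s = -3 / 3.162 = -0.95

-0.95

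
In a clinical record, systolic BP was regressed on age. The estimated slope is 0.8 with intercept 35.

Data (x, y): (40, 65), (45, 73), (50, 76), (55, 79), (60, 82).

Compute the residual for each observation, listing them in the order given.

-2, 2, 1, 0, -1

x=40: ŷ = 35 + 0.8·40 = 67; e = 65 − 67 = -2
x=45: ŷ = 35 + 0.8·45 = 71; e = 73 − 71 = 2
x=50: ŷ = 35 + 0.8·50 = 75; e = 76 − 75 = 1
x=55: ŷ = 35 + 0.8·55 = 79; e = 79 − 79 = 0
x=60: ŷ = 35 + 0.8·60 = 83; e = 82 − 83 = -1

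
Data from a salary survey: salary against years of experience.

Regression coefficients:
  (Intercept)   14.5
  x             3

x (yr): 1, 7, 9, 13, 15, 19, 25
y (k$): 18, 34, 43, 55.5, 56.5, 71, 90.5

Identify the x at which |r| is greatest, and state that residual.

x = 15, r = -3

x=1: ŷ = 14.5 + 3·1 = 17.5; r = 18 − 17.5 = 0.5
x=7: ŷ = 14.5 + 3·7 = 35.5; r = 34 − 35.5 = -1.5
x=9: ŷ = 14.5 + 3·9 = 41.5; r = 43 − 41.5 = 1.5
x=13: ŷ = 14.5 + 3·13 = 53.5; r = 55.5 − 53.5 = 2
x=15: ŷ = 14.5 + 3·15 = 59.5; r = 56.5 − 59.5 = -3
x=19: ŷ = 14.5 + 3·19 = 71.5; r = 71 − 71.5 = -0.5
x=25: ŷ = 14.5 + 3·25 = 89.5; r = 90.5 − 89.5 = 1
Largest |r| is 3 at x = 15, residual -3.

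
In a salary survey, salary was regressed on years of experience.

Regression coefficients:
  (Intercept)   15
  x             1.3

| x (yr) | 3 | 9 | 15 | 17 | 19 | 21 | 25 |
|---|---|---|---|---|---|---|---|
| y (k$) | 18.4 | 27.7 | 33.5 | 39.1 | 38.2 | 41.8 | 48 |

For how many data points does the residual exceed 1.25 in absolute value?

x=3: ŷ = 15 + 1.3·3 = 18.9; e = 18.4 − 18.9 = -0.5
x=9: ŷ = 15 + 1.3·9 = 26.7; e = 27.7 − 26.7 = 1
x=15: ŷ = 15 + 1.3·15 = 34.5; e = 33.5 − 34.5 = -1
x=17: ŷ = 15 + 1.3·17 = 37.1; e = 39.1 − 37.1 = 2
x=19: ŷ = 15 + 1.3·19 = 39.7; e = 38.2 − 39.7 = -1.5
x=21: ŷ = 15 + 1.3·21 = 42.3; e = 41.8 − 42.3 = -0.5
x=25: ŷ = 15 + 1.3·25 = 47.5; e = 48 − 47.5 = 0.5
|e| > 1.25: x=17 (|e|=2), x=19 (|e|=1.5) → 2

2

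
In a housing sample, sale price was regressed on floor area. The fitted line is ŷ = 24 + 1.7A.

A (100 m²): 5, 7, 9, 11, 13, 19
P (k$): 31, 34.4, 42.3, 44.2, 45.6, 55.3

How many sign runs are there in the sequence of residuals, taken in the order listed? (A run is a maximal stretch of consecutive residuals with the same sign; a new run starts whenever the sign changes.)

A=5: ŷ = 24 + 1.7·5 = 32.5; r = 31 − 32.5 = -1.5
A=7: ŷ = 24 + 1.7·7 = 35.9; r = 34.4 − 35.9 = -1.5
A=9: ŷ = 24 + 1.7·9 = 39.3; r = 42.3 − 39.3 = 3
A=11: ŷ = 24 + 1.7·11 = 42.7; r = 44.2 − 42.7 = 1.5
A=13: ŷ = 24 + 1.7·13 = 46.1; r = 45.6 − 46.1 = -0.5
A=19: ŷ = 24 + 1.7·19 = 56.3; r = 55.3 − 56.3 = -1
Signs: − − + + − −
Runs: −×2, +×2, −×2 → 3

3 runs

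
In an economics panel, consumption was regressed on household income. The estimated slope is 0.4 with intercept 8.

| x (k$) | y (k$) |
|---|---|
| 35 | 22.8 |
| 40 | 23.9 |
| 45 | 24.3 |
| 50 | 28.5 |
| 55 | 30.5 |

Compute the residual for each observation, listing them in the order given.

0.8, -0.1, -1.7, 0.5, 0.5

x=35: ŷ = 8 + 0.4·35 = 22; r = 22.8 − 22 = 0.8
x=40: ŷ = 8 + 0.4·40 = 24; r = 23.9 − 24 = -0.1
x=45: ŷ = 8 + 0.4·45 = 26; r = 24.3 − 26 = -1.7
x=50: ŷ = 8 + 0.4·50 = 28; r = 28.5 − 28 = 0.5
x=55: ŷ = 8 + 0.4·55 = 30; r = 30.5 − 30 = 0.5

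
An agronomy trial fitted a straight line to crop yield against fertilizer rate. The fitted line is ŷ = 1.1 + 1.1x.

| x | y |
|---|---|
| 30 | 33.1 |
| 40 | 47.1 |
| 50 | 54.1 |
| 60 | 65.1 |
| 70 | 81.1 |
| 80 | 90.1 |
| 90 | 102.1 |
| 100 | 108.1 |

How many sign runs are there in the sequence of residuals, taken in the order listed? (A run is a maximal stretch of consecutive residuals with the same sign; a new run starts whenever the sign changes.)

x=30: ŷ = 1.1 + 1.1·30 = 34.1; r = 33.1 − 34.1 = -1
x=40: ŷ = 1.1 + 1.1·40 = 45.1; r = 47.1 − 45.1 = 2
x=50: ŷ = 1.1 + 1.1·50 = 56.1; r = 54.1 − 56.1 = -2
x=60: ŷ = 1.1 + 1.1·60 = 67.1; r = 65.1 − 67.1 = -2
x=70: ŷ = 1.1 + 1.1·70 = 78.1; r = 81.1 − 78.1 = 3
x=80: ŷ = 1.1 + 1.1·80 = 89.1; r = 90.1 − 89.1 = 1
x=90: ŷ = 1.1 + 1.1·90 = 100.1; r = 102.1 − 100.1 = 2
x=100: ŷ = 1.1 + 1.1·100 = 111.1; r = 108.1 − 111.1 = -3
Signs: − + − − + + + −
Runs: −×1, +×1, −×2, +×3, −×1 → 5

5 runs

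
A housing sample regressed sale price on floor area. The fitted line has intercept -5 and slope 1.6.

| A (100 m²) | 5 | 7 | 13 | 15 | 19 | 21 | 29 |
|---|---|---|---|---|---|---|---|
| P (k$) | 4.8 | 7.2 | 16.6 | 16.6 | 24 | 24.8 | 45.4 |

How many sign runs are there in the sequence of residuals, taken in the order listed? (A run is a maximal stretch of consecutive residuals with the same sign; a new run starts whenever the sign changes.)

3 runs

A=5: P̂ = -5 + 1.6·5 = 3; e = 4.8 − 3 = 1.8
A=7: P̂ = -5 + 1.6·7 = 6.2; e = 7.2 − 6.2 = 1
A=13: P̂ = -5 + 1.6·13 = 15.8; e = 16.6 − 15.8 = 0.8
A=15: P̂ = -5 + 1.6·15 = 19; e = 16.6 − 19 = -2.4
A=19: P̂ = -5 + 1.6·19 = 25.4; e = 24 − 25.4 = -1.4
A=21: P̂ = -5 + 1.6·21 = 28.6; e = 24.8 − 28.6 = -3.8
A=29: P̂ = -5 + 1.6·29 = 41.4; e = 45.4 − 41.4 = 4
Signs: + + + − − − +
Runs: +×3, −×3, +×1 → 3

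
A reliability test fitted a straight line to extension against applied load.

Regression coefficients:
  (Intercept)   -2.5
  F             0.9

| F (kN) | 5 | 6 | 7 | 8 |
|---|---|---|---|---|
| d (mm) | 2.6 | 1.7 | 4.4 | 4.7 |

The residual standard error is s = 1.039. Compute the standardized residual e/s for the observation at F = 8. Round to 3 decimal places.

0.000

ŷ = -2.5 + 0.9·8 = 4.7
e = 4.7 − 4.7 = 0
e/s = 0 / 1.039 = 0.000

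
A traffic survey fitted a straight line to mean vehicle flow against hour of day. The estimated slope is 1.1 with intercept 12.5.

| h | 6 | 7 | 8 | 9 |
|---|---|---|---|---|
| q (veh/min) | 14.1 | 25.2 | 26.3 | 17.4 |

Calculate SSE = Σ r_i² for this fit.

SSE = 100

h=6: q̂ = 12.5 + 1.1·6 = 19.1; r = 14.1 − 19.1 = -5
h=7: q̂ = 12.5 + 1.1·7 = 20.2; r = 25.2 − 20.2 = 5
h=8: q̂ = 12.5 + 1.1·8 = 21.3; r = 26.3 − 21.3 = 5
h=9: q̂ = 12.5 + 1.1·9 = 22.4; r = 17.4 − 22.4 = -5
SSE = 25 + 25 + 25 + 25 = 100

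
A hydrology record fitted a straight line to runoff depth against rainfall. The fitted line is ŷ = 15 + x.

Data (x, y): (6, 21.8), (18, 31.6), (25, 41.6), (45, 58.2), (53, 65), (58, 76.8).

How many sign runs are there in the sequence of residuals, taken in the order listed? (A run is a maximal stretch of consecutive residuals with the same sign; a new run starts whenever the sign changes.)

x=6: ŷ = 15 + 6 = 21; e = 21.8 − 21 = 0.8
x=18: ŷ = 15 + 18 = 33; e = 31.6 − 33 = -1.4
x=25: ŷ = 15 + 25 = 40; e = 41.6 − 40 = 1.6
x=45: ŷ = 15 + 45 = 60; e = 58.2 − 60 = -1.8
x=53: ŷ = 15 + 53 = 68; e = 65 − 68 = -3
x=58: ŷ = 15 + 58 = 73; e = 76.8 − 73 = 3.8
Signs: + − + − − +
Runs: +×1, −×1, +×1, −×2, +×1 → 5

5 runs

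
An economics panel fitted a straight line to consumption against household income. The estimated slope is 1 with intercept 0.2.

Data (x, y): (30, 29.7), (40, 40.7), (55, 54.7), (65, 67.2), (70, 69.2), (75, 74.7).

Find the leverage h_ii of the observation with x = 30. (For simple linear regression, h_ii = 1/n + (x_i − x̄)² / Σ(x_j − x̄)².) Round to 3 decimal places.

h = 0.592

x̄ = (30 + 40 + 55 + 65 + 70 + 75)/6 = 55.8333
Σ(x − x̄)² = 667.361 + 250.694 + 0.694444 + 84.0278 + 200.694 + 367.361 = 1570.83
h = 1/6 + (-25.8333)²/1570.83 = 0.166667 + 0.424845 = 0.592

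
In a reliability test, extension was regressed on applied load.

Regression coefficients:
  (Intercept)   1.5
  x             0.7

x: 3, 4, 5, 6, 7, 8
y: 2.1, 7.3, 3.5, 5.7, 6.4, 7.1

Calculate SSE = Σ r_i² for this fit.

x=3: ŷ = 1.5 + 0.7·3 = 3.6; r = 2.1 − 3.6 = -1.5
x=4: ŷ = 1.5 + 0.7·4 = 4.3; r = 7.3 − 4.3 = 3
x=5: ŷ = 1.5 + 0.7·5 = 5; r = 3.5 − 5 = -1.5
x=6: ŷ = 1.5 + 0.7·6 = 5.7; r = 5.7 − 5.7 = 0
x=7: ŷ = 1.5 + 0.7·7 = 6.4; r = 6.4 − 6.4 = 0
x=8: ŷ = 1.5 + 0.7·8 = 7.1; r = 7.1 − 7.1 = 0
SSE = 2.25 + 9 + 2.25 + 0 + 0 + 0 = 13.5

SSE = 13.5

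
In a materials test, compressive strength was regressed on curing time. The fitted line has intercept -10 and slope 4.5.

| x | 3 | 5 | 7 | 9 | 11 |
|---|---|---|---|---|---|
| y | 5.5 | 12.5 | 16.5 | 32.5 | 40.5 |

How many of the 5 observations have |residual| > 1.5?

3

x=3: ŷ = -10 + 4.5·3 = 3.5; e = 5.5 − 3.5 = 2
x=5: ŷ = -10 + 4.5·5 = 12.5; e = 12.5 − 12.5 = 0
x=7: ŷ = -10 + 4.5·7 = 21.5; e = 16.5 − 21.5 = -5
x=9: ŷ = -10 + 4.5·9 = 30.5; e = 32.5 − 30.5 = 2
x=11: ŷ = -10 + 4.5·11 = 39.5; e = 40.5 − 39.5 = 1
|e| > 1.5: x=3 (|e|=2), x=7 (|e|=5), x=9 (|e|=2) → 3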